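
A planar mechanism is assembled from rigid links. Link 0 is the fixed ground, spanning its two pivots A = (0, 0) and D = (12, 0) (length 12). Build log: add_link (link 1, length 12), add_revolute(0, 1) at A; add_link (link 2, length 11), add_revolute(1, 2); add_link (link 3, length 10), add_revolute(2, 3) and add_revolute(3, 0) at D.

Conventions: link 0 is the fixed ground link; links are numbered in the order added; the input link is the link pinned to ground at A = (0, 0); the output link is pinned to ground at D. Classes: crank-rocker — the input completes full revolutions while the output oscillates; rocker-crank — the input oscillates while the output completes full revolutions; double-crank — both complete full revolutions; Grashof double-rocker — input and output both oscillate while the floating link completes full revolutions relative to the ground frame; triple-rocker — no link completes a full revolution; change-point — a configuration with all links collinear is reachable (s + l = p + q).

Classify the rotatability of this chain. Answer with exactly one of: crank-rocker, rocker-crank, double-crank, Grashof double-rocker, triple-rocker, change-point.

lengths: ground=12, input=12, coupler=11, output=10
sorted: s=10 (shortest), l=12 (longest), p+q=23
s + l = 22 vs p + q = 23
s + l < p + q (Grashof) with shortest = output link → rocker-crank

rocker-crank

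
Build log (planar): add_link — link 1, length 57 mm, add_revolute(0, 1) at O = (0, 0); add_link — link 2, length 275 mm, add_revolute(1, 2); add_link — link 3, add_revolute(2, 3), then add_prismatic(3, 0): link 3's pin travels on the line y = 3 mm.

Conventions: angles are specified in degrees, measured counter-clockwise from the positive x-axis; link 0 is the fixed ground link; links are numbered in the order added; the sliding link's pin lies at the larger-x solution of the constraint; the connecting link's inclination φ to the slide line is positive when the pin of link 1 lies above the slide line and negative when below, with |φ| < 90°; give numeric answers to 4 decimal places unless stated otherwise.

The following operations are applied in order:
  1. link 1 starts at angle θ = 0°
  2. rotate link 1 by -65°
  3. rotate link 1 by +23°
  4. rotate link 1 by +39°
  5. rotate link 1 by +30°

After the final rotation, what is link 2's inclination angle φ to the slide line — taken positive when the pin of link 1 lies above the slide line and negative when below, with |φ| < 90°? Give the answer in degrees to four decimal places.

geometry: r = 57 mm, L = 275 mm, e = 3 mm; θ starts at 0°
rotate link 1 by -65°: θ ← 0° -65° = -65°
rotate link 1 by +23°: θ ← -65° +23° = -42°
rotate link 1 by +39°: θ ← -42° +39° = -3°
rotate link 1 by +30°: θ ← -3° +30° = 27°
h = r sin θ − e = 25.877458 − 3 = 22.877458
sin φ = h / L = 22.877458 / 275 = 0.08319076
φ = arcsin(0.08319076) = 4.771994°

4.7720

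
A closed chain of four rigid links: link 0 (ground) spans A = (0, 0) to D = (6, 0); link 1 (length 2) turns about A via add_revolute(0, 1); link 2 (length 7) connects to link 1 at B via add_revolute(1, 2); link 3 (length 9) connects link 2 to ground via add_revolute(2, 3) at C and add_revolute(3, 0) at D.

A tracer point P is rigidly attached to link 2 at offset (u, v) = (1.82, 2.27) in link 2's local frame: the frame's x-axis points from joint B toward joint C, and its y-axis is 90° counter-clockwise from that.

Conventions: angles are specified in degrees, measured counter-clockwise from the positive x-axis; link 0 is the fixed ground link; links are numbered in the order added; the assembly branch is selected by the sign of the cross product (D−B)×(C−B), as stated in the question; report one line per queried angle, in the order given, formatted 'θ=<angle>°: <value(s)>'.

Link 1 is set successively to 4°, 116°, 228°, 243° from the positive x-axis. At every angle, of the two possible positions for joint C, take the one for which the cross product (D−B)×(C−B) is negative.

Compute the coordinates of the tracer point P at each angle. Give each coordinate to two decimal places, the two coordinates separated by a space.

A=(0,0), D=(6.00,0)
θ=4°: B = A + 2.00·(cos4°, sin4°) = (1.9951, 0.1395)
θ=4°: |BD| = 4.0073
θ=4°: circle(B,7.00) ∩ circle(D,9.00): a=-1.9891, h=6.7115
θ=4°:   candidates: C₊=(0.2409,6.9161) cross=26.895; C₋=(-0.2264,-6.4986) cross=-26.895
θ=4°:   branch - wants cross < 0 → take C=(-0.2264,-6.4986) (cross=-26.895)
θ=4°: ex = (C−B)/|BC| = (-0.3174,-0.9483); ey = (0.9483,-0.3174)
θ=4°: P = B + 1.82·ex + 2.27·ey = (3.5702,-2.3068)
θ=116°: B = A + 2.00·(cos116°, sin116°) = (-0.8767, 1.7976)
θ=116°: |BD| = 7.1078
θ=116°: circle(B,7.00) ∩ circle(D,9.00): a=1.3029, h=6.8777
θ=116°:   candidates: C₊=(2.1232,8.1222) cross=48.885; C₋=(-1.3556,-5.1860) cross=-48.885
θ=116°:   branch - wants cross < 0 → take C=(-1.3556,-5.1860) (cross=-48.885)
θ=116°: ex = (C−B)/|BC| = (-0.0684,-0.9977); ey = (0.9977,-0.0684)
θ=116°: P = B + 1.82·ex + 2.27·ey = (1.2634,-0.1734)
θ=228°: B = A + 2.00·(cos228°, sin228°) = (-1.3383, -1.4863)
θ=228°: |BD| = 7.4873
θ=228°: circle(B,7.00) ∩ circle(D,9.00): a=1.6067, h=6.8131
θ=228°:   candidates: C₊=(-1.1160,5.5102) cross=51.012; C₋=(1.5889,-7.8449) cross=-51.012
θ=228°:   branch - wants cross < 0 → take C=(1.5889,-7.8449) (cross=-51.012)
θ=228°: ex = (C−B)/|BC| = (0.4182,-0.9084); ey = (0.9084,0.4182)
θ=228°: P = B + 1.82·ex + 2.27·ey = (1.4848,-2.1903)
θ=243°: B = A + 2.00·(cos243°, sin243°) = (-0.9080, -1.7820)
θ=243°: |BD| = 7.1341
θ=243°: circle(B,7.00) ∩ circle(D,9.00): a=1.3243, h=6.8736
θ=243°:   candidates: C₊=(-1.3426,5.2045) cross=49.037; C₋=(2.0913,-8.1069) cross=-49.037
θ=243°:   branch - wants cross < 0 → take C=(2.0913,-8.1069) (cross=-49.037)
θ=243°: ex = (C−B)/|BC| = (0.4285,-0.9036); ey = (0.9036,0.4285)
θ=243°: P = B + 1.82·ex + 2.27·ey = (1.9229,-2.4539)

θ=4°: 3.57 -2.31
θ=116°: 1.26 -0.17
θ=228°: 1.48 -2.19
θ=243°: 1.92 -2.45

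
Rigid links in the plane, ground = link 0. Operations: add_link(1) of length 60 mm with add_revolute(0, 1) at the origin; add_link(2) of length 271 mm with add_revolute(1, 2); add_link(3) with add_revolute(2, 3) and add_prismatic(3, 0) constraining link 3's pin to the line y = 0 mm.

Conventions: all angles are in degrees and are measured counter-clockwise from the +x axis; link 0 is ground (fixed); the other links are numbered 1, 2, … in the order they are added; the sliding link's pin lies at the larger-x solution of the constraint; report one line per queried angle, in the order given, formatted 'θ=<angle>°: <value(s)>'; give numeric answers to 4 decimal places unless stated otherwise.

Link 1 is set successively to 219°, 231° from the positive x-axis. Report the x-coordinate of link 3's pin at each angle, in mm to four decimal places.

geometry: r = 60 mm, L = 271 mm, e = 0 mm
θ=219°: crank pin P = (r cos θ, r sin θ) = (-46.628758, -37.759223)
θ=219°: h = r sin θ − e = -37.759223 − 0 = -37.759223
θ=219°: x = r cos θ + √(L² − h²) = -46.628758 + 268.356556 = 221.727798
θ=231°: crank pin P = (r cos θ, r sin θ) = (-37.759223, -46.628758)
θ=231°: h = r sin θ − e = -46.628758 − 0 = -46.628758
θ=231°: x = r cos θ + √(L² − h²) = -37.759223 + 266.958347 = 229.199123

θ=219°: 221.7278
θ=231°: 229.1991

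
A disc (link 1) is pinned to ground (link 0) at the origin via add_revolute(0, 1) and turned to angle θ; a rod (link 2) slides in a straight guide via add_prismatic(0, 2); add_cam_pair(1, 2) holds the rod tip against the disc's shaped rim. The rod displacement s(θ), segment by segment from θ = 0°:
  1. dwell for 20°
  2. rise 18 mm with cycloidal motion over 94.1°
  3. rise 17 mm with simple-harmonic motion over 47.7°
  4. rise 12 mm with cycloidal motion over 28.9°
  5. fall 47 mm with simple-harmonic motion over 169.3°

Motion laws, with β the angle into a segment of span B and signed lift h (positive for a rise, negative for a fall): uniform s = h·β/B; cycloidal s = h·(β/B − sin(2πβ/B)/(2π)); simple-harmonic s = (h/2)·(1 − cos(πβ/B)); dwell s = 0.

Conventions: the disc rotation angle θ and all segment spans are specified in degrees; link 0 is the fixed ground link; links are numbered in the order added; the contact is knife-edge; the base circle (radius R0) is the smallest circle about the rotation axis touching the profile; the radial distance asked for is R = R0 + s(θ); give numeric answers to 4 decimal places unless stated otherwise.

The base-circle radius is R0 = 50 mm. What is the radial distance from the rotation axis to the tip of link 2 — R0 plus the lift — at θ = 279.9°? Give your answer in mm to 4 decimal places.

segment 1 (0° to 20°, dwell): s unchanged at 0.0000
segment 2 (20° to 114.1°, cycloidal, h = 18) is passed completely: s = 0.0000 + (18) = 18.0000
segment 3 (114.1° to 161.8°, simple-harmonic, h = 17) is passed completely: s = 18.0000 + (17) = 35.0000
segment 4 (161.8° to 190.7°, cycloidal, h = 12) is passed completely: s = 35.0000 + (12) = 47.0000
θ = 279.9° falls in segment 5 (190.7° to 360°, simple-harmonic, h = -47): β = 279.9 − 190.7 = 89.2°, B = 169.3°; Δs = -47/2·(1 − cos(π·0.5269)) = -25.4818; s = 47.0000 − 25.4818 = 21.5182
R = R0 + s = 50 + 21.5182 = 71.5182

71.5182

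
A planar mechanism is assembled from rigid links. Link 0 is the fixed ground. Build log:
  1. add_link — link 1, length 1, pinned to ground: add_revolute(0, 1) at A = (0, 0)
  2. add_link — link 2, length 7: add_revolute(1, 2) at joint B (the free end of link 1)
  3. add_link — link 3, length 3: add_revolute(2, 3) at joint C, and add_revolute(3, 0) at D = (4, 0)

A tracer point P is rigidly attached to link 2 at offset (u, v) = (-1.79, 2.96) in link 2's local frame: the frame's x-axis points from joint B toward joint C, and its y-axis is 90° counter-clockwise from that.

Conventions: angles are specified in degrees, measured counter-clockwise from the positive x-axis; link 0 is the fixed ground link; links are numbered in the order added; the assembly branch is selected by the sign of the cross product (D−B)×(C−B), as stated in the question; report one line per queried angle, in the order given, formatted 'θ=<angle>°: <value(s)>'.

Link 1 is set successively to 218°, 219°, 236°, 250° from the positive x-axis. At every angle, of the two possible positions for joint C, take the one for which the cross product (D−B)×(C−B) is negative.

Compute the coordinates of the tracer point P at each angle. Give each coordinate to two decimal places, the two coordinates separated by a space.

A=(0,0), D=(4.00,0)
θ=218°: B = A + 1.00·(cos218°, sin218°) = (-0.7880, -0.6157)
θ=218°: |BD| = 4.8274
θ=218°: circle(B,7.00) ∩ circle(D,3.00): a=6.5567, h=2.4514
θ=218°:   candidates: C₊=(5.4025,2.6520) cross=11.834; C₋=(6.0278,-2.2109) cross=-11.834
θ=218°:   branch - wants cross < 0 → take C=(6.0278,-2.2109) (cross=-11.834)
θ=218°: ex = (C−B)/|BC| = (0.9737,-0.2279); ey = (0.2279,0.9737)
θ=218°: P = B + -1.79·ex + 2.96·ey = (-1.8564,2.6744)
θ=219°: B = A + 1.00·(cos219°, sin219°) = (-0.7771, -0.6293)
θ=219°: |BD| = 4.8184
θ=219°: circle(B,7.00) ∩ circle(D,3.00): a=6.5599, h=2.4428
θ=219°:   candidates: C₊=(5.4076,2.6493) cross=11.770; C₋=(6.0457,-2.1944) cross=-11.770
θ=219°:   branch - wants cross < 0 → take C=(6.0457,-2.1944) (cross=-11.770)
θ=219°: ex = (C−B)/|BC| = (0.9747,-0.2236); ey = (0.2236,0.9747)
θ=219°: P = B + -1.79·ex + 2.96·ey = (-1.8600,2.6560)
θ=236°: B = A + 1.00·(cos236°, sin236°) = (-0.5592, -0.8290)
θ=236°: |BD| = 4.6340
θ=236°: circle(B,7.00) ∩ circle(D,3.00): a=6.6329, h=2.2370
θ=236°:   candidates: C₊=(5.5665,2.5585) cross=10.366; C₋=(6.3669,-1.8433) cross=-10.366
θ=236°:   branch - wants cross < 0 → take C=(6.3669,-1.8433) (cross=-10.366)
θ=236°: ex = (C−B)/|BC| = (0.9894,-0.1449); ey = (0.1449,0.9894)
θ=236°: P = B + -1.79·ex + 2.96·ey = (-1.9014,2.3591)
θ=250°: B = A + 1.00·(cos250°, sin250°) = (-0.3420, -0.9397)
θ=250°: |BD| = 4.4425
θ=250°: circle(B,7.00) ∩ circle(D,3.00): a=6.7232, h=1.9490
θ=250°:   candidates: C₊=(5.8168,2.3873) cross=8.659; C₋=(6.6413,-1.4225) cross=-8.659
θ=250°:   branch - wants cross < 0 → take C=(6.6413,-1.4225) (cross=-8.659)
θ=250°: ex = (C−B)/|BC| = (0.9976,-0.0690); ey = (0.0690,0.9976)
θ=250°: P = B + -1.79·ex + 2.96·ey = (-1.9236,2.1367)

θ=218°: -1.86 2.67
θ=219°: -1.86 2.66
θ=236°: -1.90 2.36
θ=250°: -1.92 2.14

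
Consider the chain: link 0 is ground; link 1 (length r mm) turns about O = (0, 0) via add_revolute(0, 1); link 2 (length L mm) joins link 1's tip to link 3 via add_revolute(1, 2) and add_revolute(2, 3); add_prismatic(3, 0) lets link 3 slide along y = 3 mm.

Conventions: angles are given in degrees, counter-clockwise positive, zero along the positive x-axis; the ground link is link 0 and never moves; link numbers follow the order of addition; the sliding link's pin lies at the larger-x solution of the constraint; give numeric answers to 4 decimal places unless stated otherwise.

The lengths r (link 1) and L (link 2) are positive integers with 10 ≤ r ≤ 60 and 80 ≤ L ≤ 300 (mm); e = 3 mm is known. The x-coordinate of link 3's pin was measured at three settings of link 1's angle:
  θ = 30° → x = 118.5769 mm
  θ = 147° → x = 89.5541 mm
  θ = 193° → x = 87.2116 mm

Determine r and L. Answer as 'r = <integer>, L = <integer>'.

constraint per measurement: (x − r cos θ)² + (r sin θ − e)² = L²
subtracting the θ₁ and θ₂ equations cancels the r² and L² terms:
r = (x₁² − x₂²) / (2[(x₁cos θ₁ + e sin θ₁) − (x₂cos θ₂ + e sin θ₂)]) = 17.0000 → r = 17
L² = (x₁ − r cos θ₁)² + (r sin θ₁ − e)² = 10816.0006 → L = 104.0000 → L = 104
check at θ₃=193°: x = 87.2116 (printed 87.2116) ✓

r = 17, L = 104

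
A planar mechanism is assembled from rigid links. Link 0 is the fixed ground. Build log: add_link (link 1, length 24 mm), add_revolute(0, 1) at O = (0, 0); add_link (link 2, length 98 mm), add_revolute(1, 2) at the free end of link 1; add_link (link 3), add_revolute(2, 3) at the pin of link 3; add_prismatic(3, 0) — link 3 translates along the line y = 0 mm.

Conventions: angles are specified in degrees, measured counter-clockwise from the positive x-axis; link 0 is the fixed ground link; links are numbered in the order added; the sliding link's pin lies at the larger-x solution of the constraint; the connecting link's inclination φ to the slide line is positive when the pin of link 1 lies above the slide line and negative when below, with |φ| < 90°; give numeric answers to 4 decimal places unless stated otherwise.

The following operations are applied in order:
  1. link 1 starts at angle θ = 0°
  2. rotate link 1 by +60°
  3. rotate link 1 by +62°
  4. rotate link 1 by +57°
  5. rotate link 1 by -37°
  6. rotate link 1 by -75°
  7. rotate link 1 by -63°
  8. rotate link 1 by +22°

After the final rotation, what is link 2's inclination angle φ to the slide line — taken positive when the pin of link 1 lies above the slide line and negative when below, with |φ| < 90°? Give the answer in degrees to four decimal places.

geometry: r = 24 mm, L = 98 mm, e = 0 mm; θ starts at 0°
rotate link 1 by +60°: θ ← 0° +60° = 60°
rotate link 1 by +62°: θ ← 60° +62° = 122°
rotate link 1 by +57°: θ ← 122° +57° = 179°
rotate link 1 by -37°: θ ← 179° -37° = 142°
rotate link 1 by -75°: θ ← 142° -75° = 67°
rotate link 1 by -63°: θ ← 67° -63° = 4°
rotate link 1 by +22°: θ ← 4° +22° = 26°
h = r sin θ − e = 10.520908 − 0 = 10.520908
sin φ = h / L = 10.520908 / 98 = 0.10735620
φ = arcsin(0.10735620) = 6.162934°

6.1629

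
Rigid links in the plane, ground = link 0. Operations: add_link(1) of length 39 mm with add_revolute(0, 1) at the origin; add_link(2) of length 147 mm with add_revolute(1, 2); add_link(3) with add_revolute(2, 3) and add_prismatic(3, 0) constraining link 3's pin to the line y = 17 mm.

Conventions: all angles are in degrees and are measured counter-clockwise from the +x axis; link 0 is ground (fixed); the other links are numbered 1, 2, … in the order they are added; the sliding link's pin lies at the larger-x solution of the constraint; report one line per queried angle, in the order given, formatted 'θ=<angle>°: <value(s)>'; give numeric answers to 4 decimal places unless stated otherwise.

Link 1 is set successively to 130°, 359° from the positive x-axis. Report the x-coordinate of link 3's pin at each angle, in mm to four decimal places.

geometry: r = 39 mm, L = 147 mm, e = 17 mm
θ=130°: crank pin P = (r cos θ, r sin θ) = (-25.068717, 29.875733)
θ=130°: h = r sin θ − e = 29.875733 − 17 = 12.875733
θ=130°: x = r cos θ + √(L² − h²) = -25.068717 + 146.435021 = 121.366305
θ=359°: crank pin P = (r cos θ, r sin θ) = (38.994060, -0.680644)
θ=359°: h = r sin θ − e = -0.680644 − 17 = -17.680644
θ=359°: x = r cos θ + √(L² − h²) = 38.994060 + 145.932844 = 184.926904

θ=130°: 121.3663
θ=359°: 184.9269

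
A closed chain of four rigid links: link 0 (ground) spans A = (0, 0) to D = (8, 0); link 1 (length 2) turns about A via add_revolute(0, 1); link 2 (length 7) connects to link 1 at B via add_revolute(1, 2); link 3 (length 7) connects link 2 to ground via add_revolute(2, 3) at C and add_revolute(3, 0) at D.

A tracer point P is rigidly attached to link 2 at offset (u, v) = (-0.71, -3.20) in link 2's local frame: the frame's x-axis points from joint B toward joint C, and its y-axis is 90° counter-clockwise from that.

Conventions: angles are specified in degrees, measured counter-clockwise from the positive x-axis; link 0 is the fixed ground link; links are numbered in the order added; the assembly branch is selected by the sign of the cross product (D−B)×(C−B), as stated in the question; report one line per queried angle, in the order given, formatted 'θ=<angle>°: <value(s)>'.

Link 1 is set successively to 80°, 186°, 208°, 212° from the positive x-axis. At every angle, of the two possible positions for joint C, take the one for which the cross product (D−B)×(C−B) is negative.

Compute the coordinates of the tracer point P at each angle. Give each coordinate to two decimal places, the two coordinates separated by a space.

A=(0,0), D=(8.00,0)
θ=80°: B = A + 2.00·(cos80°, sin80°) = (0.3473, 1.9696)
θ=80°: |BD| = 7.9021
θ=80°: circle(B,7.00) ∩ circle(D,7.00): a=3.9511, h=5.7783
θ=80°:   candidates: C₊=(5.6139,6.5808) cross=45.661; C₋=(2.7334,-4.6112) cross=-45.661
θ=80°:   branch - wants cross < 0 → take C=(2.7334,-4.6112) (cross=-45.661)
θ=80°: ex = (C−B)/|BC| = (0.3409,-0.9401); ey = (0.9401,0.3409)
θ=80°: P = B + -0.71·ex + -3.20·ey = (-2.9031,1.5463)
θ=186°: B = A + 2.00·(cos186°, sin186°) = (-1.9890, -0.2091)
θ=186°: |BD| = 9.9912
θ=186°: circle(B,7.00) ∩ circle(D,7.00): a=4.9956, h=4.9035
θ=186°:   candidates: C₊=(2.9029,4.7978) cross=48.992; C₋=(3.1081,-5.0069) cross=-48.992
θ=186°:   branch - wants cross < 0 → take C=(3.1081,-5.0069) (cross=-48.992)
θ=186°: ex = (C−B)/|BC| = (0.7282,-0.6854); ey = (0.6854,0.7282)
θ=186°: P = B + -0.71·ex + -3.20·ey = (-4.6993,-2.0525)
θ=208°: B = A + 2.00·(cos208°, sin208°) = (-1.7659, -0.9389)
θ=208°: |BD| = 9.8109
θ=208°: circle(B,7.00) ∩ circle(D,7.00): a=4.9055, h=4.9936
θ=208°:   candidates: C₊=(2.6391,4.5012) cross=48.992; C₋=(3.5950,-5.4402) cross=-48.992
θ=208°:   branch - wants cross < 0 → take C=(3.5950,-5.4402) (cross=-48.992)
θ=208°: ex = (C−B)/|BC| = (0.7658,-0.6430); ey = (0.6430,0.7658)
θ=208°: P = B + -0.71·ex + -3.20·ey = (-4.3674,-2.9331)
θ=212°: B = A + 2.00·(cos212°, sin212°) = (-1.6961, -1.0598)
θ=212°: |BD| = 9.7538
θ=212°: circle(B,7.00) ∩ circle(D,7.00): a=4.8769, h=5.0215
θ=212°:   candidates: C₊=(2.6063,4.4619) cross=48.979; C₋=(3.6976,-5.5217) cross=-48.979
θ=212°:   branch - wants cross < 0 → take C=(3.6976,-5.5217) (cross=-48.979)
θ=212°: ex = (C−B)/|BC| = (0.7705,-0.6374); ey = (0.6374,0.7705)
θ=212°: P = B + -0.71·ex + -3.20·ey = (-4.2829,-3.0730)

θ=80°: -2.90 1.55
θ=186°: -4.70 -2.05
θ=208°: -4.37 -2.93
θ=212°: -4.28 -3.07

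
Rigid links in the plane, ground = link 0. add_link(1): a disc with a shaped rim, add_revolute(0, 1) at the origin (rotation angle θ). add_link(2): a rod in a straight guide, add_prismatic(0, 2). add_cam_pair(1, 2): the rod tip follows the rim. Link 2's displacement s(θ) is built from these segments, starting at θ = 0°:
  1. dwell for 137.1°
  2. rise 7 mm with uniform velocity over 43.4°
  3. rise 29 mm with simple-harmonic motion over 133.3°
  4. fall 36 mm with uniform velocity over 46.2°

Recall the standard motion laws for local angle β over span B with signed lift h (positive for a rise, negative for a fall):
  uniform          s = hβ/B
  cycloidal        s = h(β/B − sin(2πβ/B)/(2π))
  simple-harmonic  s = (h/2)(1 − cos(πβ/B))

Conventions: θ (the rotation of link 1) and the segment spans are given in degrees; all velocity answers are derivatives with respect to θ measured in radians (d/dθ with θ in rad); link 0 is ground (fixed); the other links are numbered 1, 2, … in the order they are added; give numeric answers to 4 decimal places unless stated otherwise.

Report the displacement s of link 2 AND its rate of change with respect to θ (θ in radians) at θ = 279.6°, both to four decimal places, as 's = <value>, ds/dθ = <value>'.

segment 1 (0° to 137.1°, dwell): s unchanged at 0.0000
segment 2 (137.1° to 180.5°, uniform, h = 7) is passed completely: s = 0.0000 + (7) = 7.0000
θ = 279.6° falls in segment 3 (180.5° to 313.8°, simple-harmonic, h = 29): β = 279.6 − 180.5 = 99.1°, B = 133.3°; Δs = 29/2·(1 − cos(π·0.7434)) = 24.5394; s = 7.0000 + 24.5394 = 31.5394
velocity in seg [180.5°–313.8°] (simple-harmonic), θ in radians: β = 99.1° = 1.7296 rad, B = 133.3° = 2.3265 rad; ds/dθ = (πh/(2B)) sin(πβ/B) = (π·29/(2·2.3265)) sin(π·0.7434) = 14.127624 mm/rad

s = 31.5394, ds/dθ = 14.1276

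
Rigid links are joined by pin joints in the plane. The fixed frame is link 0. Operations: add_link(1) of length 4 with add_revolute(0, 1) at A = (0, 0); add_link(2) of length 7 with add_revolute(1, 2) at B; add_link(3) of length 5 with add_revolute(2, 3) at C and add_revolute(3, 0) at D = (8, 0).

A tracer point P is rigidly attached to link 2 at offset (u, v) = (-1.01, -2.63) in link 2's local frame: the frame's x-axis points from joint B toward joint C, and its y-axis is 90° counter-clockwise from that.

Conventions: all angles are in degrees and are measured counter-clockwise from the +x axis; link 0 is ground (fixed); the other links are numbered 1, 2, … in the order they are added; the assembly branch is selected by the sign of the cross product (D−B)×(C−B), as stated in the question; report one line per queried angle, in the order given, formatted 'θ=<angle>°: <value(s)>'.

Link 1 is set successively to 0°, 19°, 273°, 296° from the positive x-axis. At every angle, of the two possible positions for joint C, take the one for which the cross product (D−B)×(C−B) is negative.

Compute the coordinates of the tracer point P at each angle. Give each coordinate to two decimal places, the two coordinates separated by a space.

A=(0,0), D=(8.00,0)
θ=0°: B = A + 4.00·(cos0°, sin0°) = (4.0000, 0.0000)
θ=0°: |BD| = 4.0000
θ=0°: circle(B,7.00) ∩ circle(D,5.00): a=5.0000, h=4.8990
θ=0°:   candidates: C₊=(9.0000,4.8990) cross=19.596; C₋=(9.0000,-4.8990) cross=-19.596
θ=0°:   branch - wants cross < 0 → take C=(9.0000,-4.8990) (cross=-19.596)
θ=0°: ex = (C−B)/|BC| = (0.7143,-0.6999); ey = (0.6999,0.7143)
θ=0°: P = B + -1.01·ex + -2.63·ey = (1.4380,-1.1717)
θ=19°: B = A + 4.00·(cos19°, sin19°) = (3.7821, 1.3023)
θ=19°: |BD| = 4.4144
θ=19°: circle(B,7.00) ∩ circle(D,5.00): a=4.9256, h=4.9738
θ=19°:   candidates: C₊=(9.9557,4.6016) cross=21.956; C₋=(7.0211,-4.9032) cross=-21.956
θ=19°:   branch - wants cross < 0 → take C=(7.0211,-4.9032) (cross=-21.956)
θ=19°: ex = (C−B)/|BC| = (0.4627,-0.8865); ey = (0.8865,0.4627)
θ=19°: P = B + -1.01·ex + -2.63·ey = (0.9832,0.9807)
θ=273°: B = A + 4.00·(cos273°, sin273°) = (0.2093, -3.9945)
θ=273°: |BD| = 8.7550
θ=273°: circle(B,7.00) ∩ circle(D,5.00): a=5.7482, h=3.9948
θ=273°:   candidates: C₊=(3.5017,2.1829) cross=34.975; C₋=(7.1470,-4.9267) cross=-34.975
θ=273°:   branch - wants cross < 0 → take C=(7.1470,-4.9267) (cross=-34.975)
θ=273°: ex = (C−B)/|BC| = (0.9911,-0.1332); ey = (0.1332,0.9911)
θ=273°: P = B + -1.01·ex + -2.63·ey = (-1.1419,-6.4666)
θ=296°: B = A + 4.00·(cos296°, sin296°) = (1.7535, -3.5952)
θ=296°: |BD| = 7.2072
θ=296°: circle(B,7.00) ∩ circle(D,5.00): a=5.2686, h=4.6089
θ=296°:   candidates: C₊=(4.0208,3.0275) cross=33.217; C₋=(8.6188,-4.9616) cross=-33.217
θ=296°:   branch - wants cross < 0 → take C=(8.6188,-4.9616) (cross=-33.217)
θ=296°: ex = (C−B)/|BC| = (0.9808,-0.1952); ey = (0.1952,0.9808)
θ=296°: P = B + -1.01·ex + -2.63·ey = (0.2495,-5.9774)

θ=0°: 1.44 -1.17
θ=19°: 0.98 0.98
θ=273°: -1.14 -6.47
θ=296°: 0.25 -5.98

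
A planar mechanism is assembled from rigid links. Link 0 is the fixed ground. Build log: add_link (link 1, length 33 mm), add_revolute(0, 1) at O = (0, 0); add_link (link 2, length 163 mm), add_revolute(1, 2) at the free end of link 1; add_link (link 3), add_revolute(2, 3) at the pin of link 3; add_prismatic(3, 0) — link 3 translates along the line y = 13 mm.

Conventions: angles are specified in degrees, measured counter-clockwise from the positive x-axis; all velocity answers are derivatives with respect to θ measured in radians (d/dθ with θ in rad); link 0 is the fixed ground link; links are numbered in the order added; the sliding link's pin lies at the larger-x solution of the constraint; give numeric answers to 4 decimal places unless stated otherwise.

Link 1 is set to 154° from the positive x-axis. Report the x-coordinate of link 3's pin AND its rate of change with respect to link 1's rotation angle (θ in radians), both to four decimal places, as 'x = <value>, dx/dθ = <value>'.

geometry: r = 33 mm, L = 163 mm, e = 13 mm
crank pin P = (r cos θ, r sin θ) = (-29.660204, 14.466248)
h = r sin θ − e = 14.466248 − 13 = 1.466248
x = r cos θ + √(L² − h²) = -29.660204 + 162.993405 = 133.333202
dx/dθ = −r sin θ − h·r cos θ/√(L² − h²) (θ in radians; h = 1.466248) = -14.199432

x = 133.3332, dx/dθ = -14.1994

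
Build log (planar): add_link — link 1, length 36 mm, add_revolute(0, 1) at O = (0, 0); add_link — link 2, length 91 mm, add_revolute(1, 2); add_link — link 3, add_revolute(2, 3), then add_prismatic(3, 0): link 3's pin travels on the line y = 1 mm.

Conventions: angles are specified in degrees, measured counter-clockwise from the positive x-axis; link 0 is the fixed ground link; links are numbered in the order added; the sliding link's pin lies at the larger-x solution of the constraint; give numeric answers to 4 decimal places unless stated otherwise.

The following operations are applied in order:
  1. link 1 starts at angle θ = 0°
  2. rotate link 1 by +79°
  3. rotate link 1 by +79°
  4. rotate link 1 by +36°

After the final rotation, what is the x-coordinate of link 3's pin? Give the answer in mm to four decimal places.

geometry: r = 36 mm, L = 91 mm, e = 1 mm; θ starts at 0°
rotate link 1 by +79°: θ ← 0° +79° = 79°
rotate link 1 by +79°: θ ← 79° +79° = 158°
rotate link 1 by +36°: θ ← 158° +36° = 194°
crank pin P = (r cos θ, r sin θ) = (-34.930646, -8.709188)
h = r sin θ − e = -8.709188 − 1 = -9.709188
x = r cos θ + √(L² − h²) = -34.930646 + 90.480560 = 55.549913

55.5499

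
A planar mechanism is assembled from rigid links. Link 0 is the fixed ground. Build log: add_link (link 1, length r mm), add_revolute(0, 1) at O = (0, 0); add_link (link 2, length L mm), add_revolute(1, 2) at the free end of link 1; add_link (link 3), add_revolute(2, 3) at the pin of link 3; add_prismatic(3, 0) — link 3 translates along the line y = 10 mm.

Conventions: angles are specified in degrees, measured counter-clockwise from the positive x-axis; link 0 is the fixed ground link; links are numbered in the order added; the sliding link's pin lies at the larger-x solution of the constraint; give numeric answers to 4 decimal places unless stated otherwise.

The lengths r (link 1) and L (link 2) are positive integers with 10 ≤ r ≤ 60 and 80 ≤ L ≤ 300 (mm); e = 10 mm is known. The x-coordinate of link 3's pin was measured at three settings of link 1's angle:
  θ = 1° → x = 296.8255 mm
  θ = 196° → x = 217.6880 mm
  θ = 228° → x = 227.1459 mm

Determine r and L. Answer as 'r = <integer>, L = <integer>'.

constraint per measurement: (x − r cos θ)² + (r sin θ − e)² = L²
subtracting the θ₁ and θ₂ equations cancels the r² and L² terms:
r = (x₁² − x₂²) / (2[(x₁cos θ₁ + e sin θ₁) − (x₂cos θ₂ + e sin θ₂)]) = 40.0000 → r = 40
L² = (x₁ − r cos θ₁)² + (r sin θ₁ − e)² = 66048.9922 → L = 257.0000 → L = 257
check at θ₃=228°: x = 227.1459 (printed 227.1459) ✓

r = 40, L = 257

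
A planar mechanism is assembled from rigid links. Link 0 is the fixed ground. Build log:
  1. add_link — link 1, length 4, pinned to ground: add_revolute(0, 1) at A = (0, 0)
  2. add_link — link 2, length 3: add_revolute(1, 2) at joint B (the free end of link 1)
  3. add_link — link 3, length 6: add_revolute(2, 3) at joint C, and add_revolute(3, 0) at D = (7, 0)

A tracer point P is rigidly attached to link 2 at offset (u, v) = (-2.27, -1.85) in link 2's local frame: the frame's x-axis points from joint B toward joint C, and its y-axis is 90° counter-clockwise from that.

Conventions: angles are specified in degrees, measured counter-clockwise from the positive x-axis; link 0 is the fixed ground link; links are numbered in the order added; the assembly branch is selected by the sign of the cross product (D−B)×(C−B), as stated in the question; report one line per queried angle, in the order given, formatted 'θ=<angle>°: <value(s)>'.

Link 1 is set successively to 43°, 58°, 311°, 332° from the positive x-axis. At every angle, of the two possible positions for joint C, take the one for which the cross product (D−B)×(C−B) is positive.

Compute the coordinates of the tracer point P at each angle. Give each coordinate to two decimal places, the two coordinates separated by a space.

A=(0,0), D=(7.00,0)
θ=43°: B = A + 4.00·(cos43°, sin43°) = (2.9254, 2.7280)
θ=43°: |BD| = 4.9035
θ=43°: circle(B,3.00) ∩ circle(D,6.00): a=-0.3014, h=2.9848
θ=43°:   candidates: C₊=(4.3355,5.3759) cross=14.636; C₋=(1.0144,0.4154) cross=-14.636
θ=43°:   branch + wants cross > 0 → take C=(4.3355,5.3759) (cross=14.636)
θ=43°: ex = (C−B)/|BC| = (0.4700,0.8826); ey = (-0.8826,0.4700)
θ=43°: P = B + -2.27·ex + -1.85·ey = (3.4913,-0.1452)
θ=58°: B = A + 4.00·(cos58°, sin58°) = (2.1197, 3.3922)
θ=58°: |BD| = 5.9434
θ=58°: circle(B,3.00) ∩ circle(D,6.00): a=0.7003, h=2.9171
θ=58°:   candidates: C₊=(4.3597,5.3878) cross=17.338; C₋=(1.0298,0.5972) cross=-17.338
θ=58°:   branch + wants cross > 0 → take C=(4.3597,5.3878) (cross=17.338)
θ=58°: ex = (C−B)/|BC| = (0.7467,0.6652); ey = (-0.6652,0.7467)
θ=58°: P = B + -2.27·ex + -1.85·ey = (1.6554,0.5009)
θ=311°: B = A + 4.00·(cos311°, sin311°) = (2.6242, -3.0188)
θ=311°: |BD| = 5.3161
θ=311°: circle(B,3.00) ∩ circle(D,6.00): a=0.1186, h=2.9977
θ=311°:   candidates: C₊=(1.0196,-0.4841) cross=15.936; C₋=(4.4241,-5.4189) cross=-15.936
θ=311°:   branch + wants cross > 0 → take C=(1.0196,-0.4841) (cross=15.936)
θ=311°: ex = (C−B)/|BC| = (-0.5349,0.8449); ey = (-0.8449,-0.5349)
θ=311°: P = B + -2.27·ex + -1.85·ey = (5.4015,-3.9473)
θ=332°: B = A + 4.00·(cos332°, sin332°) = (3.5318, -1.8779)
θ=332°: |BD| = 3.9440
θ=332°: circle(B,3.00) ∩ circle(D,6.00): a=-1.4510, h=2.6258
θ=332°:   candidates: C₊=(1.0056,-0.2597) cross=10.356; C₋=(3.5061,-4.8778) cross=-10.356
θ=332°:   branch + wants cross > 0 → take C=(1.0056,-0.2597) (cross=10.356)
θ=332°: ex = (C−B)/|BC| = (-0.8421,0.5394); ey = (-0.5394,-0.8421)
θ=332°: P = B + -2.27·ex + -1.85·ey = (6.4411,-1.5445)

θ=43°: 3.49 -0.15
θ=58°: 1.66 0.50
θ=311°: 5.40 -3.95
θ=332°: 6.44 -1.54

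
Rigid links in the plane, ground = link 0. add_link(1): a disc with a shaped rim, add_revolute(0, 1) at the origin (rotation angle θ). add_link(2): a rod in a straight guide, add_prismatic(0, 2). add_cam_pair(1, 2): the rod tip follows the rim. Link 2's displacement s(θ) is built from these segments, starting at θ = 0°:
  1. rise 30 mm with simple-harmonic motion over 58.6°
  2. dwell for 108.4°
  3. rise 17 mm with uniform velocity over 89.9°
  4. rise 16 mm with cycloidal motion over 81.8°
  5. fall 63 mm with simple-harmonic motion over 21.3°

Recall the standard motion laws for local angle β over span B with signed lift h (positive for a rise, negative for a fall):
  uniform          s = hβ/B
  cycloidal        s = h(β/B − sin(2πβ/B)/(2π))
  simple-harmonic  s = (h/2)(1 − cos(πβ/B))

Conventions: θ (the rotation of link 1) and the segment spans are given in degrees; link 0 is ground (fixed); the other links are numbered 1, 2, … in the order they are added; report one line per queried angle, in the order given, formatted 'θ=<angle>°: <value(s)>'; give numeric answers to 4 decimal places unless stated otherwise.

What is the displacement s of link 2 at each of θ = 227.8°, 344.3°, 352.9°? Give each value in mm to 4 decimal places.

segment 1 (0° to 58.6°, simple-harmonic, h = 30) is passed completely: s = 0.0000 + (30) = 30.0000
segment 2 (58.6° to 167°, dwell): s unchanged at 30.0000
θ = 227.8° falls in segment 3 (167° to 256.9°, uniform, h = 17): β = 227.8 − 167 = 60.8°, B = 89.9°; Δs = 17·60.8/89.9 = 11.4972; s = 30.0000 + 11.4972 = 41.4972
segment 3 (167° to 256.9°, uniform, h = 17) is passed completely: s = 30.0000 + (17) = 47.0000
segment 4 (256.9° to 338.7°, cycloidal, h = 16) is passed completely: s = 47.0000 + (16) = 63.0000
θ = 344.3° falls in segment 5 (338.7° to 360°, simple-harmonic, h = -63): β = 344.3 − 338.7 = 5.6°, B = 21.3°; Δs = -63/2·(1 − cos(π·0.2629)) = -10.1476; s = 63.0000 − 10.1476 = 52.8524
θ = 352.9° falls in segment 5 (338.7° to 360°, simple-harmonic, h = -63): β = 352.9 − 338.7 = 14.2°, B = 21.3°; Δs = -63/2·(1 − cos(π·0.6667)) = -47.2500; s = 63.0000 − 47.2500 = 15.7500

θ=227.8°: 41.4972
θ=344.3°: 52.8524
θ=352.9°: 15.7500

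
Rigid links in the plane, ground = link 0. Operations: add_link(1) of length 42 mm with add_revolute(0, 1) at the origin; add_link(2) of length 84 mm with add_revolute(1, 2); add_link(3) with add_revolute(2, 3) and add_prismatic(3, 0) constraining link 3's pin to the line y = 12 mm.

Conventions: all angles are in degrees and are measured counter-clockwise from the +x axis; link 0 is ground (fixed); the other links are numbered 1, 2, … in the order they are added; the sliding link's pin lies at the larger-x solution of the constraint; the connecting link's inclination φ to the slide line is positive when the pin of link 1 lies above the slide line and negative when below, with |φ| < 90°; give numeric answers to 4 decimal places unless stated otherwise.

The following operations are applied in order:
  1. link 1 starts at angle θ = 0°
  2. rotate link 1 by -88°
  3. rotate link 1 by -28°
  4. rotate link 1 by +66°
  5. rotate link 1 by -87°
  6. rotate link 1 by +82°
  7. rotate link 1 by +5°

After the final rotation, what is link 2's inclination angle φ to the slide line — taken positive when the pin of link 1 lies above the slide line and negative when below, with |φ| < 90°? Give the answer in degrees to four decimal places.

geometry: r = 42 mm, L = 84 mm, e = 12 mm; θ starts at 0°
rotate link 1 by -88°: θ ← 0° -88° = -88°
rotate link 1 by -28°: θ ← -88° -28° = -116°
rotate link 1 by +66°: θ ← -116° +66° = -50°
rotate link 1 by -87°: θ ← -50° -87° = -137°
rotate link 1 by +82°: θ ← -137° +82° = -55°
rotate link 1 by +5°: θ ← -55° +5° = -50°
h = r sin θ − e = -32.173867 − 12 = -44.173867
sin φ = h / L = -44.173867 / 84 = -0.52587936
φ = arcsin(-0.52587936) = -31.727461°

-31.7275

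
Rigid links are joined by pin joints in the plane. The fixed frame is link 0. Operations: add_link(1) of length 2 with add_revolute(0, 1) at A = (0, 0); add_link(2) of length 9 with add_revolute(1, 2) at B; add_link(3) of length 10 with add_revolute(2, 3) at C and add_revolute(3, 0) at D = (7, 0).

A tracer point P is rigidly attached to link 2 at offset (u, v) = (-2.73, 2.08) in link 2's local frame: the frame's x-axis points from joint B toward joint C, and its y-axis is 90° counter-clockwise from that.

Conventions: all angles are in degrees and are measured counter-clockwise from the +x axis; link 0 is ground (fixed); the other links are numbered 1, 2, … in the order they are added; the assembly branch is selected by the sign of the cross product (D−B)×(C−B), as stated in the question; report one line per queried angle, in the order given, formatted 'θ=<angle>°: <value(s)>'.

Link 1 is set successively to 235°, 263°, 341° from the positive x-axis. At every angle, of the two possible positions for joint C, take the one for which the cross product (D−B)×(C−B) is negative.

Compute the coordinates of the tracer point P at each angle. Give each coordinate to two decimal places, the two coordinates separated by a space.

A=(0,0), D=(7.00,0)
θ=235°: B = A + 2.00·(cos235°, sin235°) = (-1.1472, -1.6383)
θ=235°: |BD| = 8.3102
θ=235°: circle(B,9.00) ∩ circle(D,10.00): a=3.0120, h=8.4810
θ=235°:   candidates: C₊=(0.1337,7.2701) cross=70.480; C₋=(3.4777,-9.3591) cross=-70.480
θ=235°:   branch - wants cross < 0 → take C=(3.4777,-9.3591) (cross=-70.480)
θ=235°: ex = (C−B)/|BC| = (0.5139,-0.8579); ey = (0.8579,0.5139)
θ=235°: P = B + -2.73·ex + 2.08·ey = (-0.7656,1.7725)
θ=263°: B = A + 2.00·(cos263°, sin263°) = (-0.2437, -1.9851)
θ=263°: |BD| = 7.5108
θ=263°: circle(B,9.00) ∩ circle(D,10.00): a=2.4906, h=8.6485
θ=263°:   candidates: C₊=(-0.1275,7.0142) cross=64.958; C₋=(4.4441,-9.6678) cross=-64.958
θ=263°:   branch - wants cross < 0 → take C=(4.4441,-9.6678) (cross=-64.958)
θ=263°: ex = (C−B)/|BC| = (0.5209,-0.8536); ey = (0.8536,0.5209)
θ=263°: P = B + -2.73·ex + 2.08·ey = (0.1099,1.4287)
θ=341°: B = A + 2.00·(cos341°, sin341°) = (1.8910, -0.6511)
θ=341°: |BD| = 5.1503
θ=341°: circle(B,9.00) ∩ circle(D,10.00): a=0.7306, h=8.9703
θ=341°:   candidates: C₊=(1.4817,8.3395) cross=46.200; C₋=(3.7499,-9.4571) cross=-46.200
θ=341°:   branch - wants cross < 0 → take C=(3.7499,-9.4571) (cross=-46.200)
θ=341°: ex = (C−B)/|BC| = (0.2065,-0.9784); ey = (0.9784,0.2065)
θ=341°: P = B + -2.73·ex + 2.08·ey = (3.3624,2.4496)

θ=235°: -0.77 1.77
θ=263°: 0.11 1.43
θ=341°: 3.36 2.45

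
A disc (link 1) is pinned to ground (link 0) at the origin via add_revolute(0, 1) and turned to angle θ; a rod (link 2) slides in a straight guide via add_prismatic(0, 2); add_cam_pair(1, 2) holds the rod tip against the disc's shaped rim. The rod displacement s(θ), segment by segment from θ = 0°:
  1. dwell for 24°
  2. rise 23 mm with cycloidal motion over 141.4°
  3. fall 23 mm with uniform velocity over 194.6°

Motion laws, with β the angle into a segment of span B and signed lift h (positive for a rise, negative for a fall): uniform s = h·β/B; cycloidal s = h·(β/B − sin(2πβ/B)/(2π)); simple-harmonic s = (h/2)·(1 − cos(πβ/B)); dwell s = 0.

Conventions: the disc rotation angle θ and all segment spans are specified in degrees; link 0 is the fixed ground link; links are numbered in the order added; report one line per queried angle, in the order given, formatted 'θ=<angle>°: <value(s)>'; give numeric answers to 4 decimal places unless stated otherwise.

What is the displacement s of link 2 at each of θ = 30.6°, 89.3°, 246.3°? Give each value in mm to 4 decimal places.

segment 1 (0° to 24°, dwell): s unchanged at 0.0000
θ = 30.6° falls in segment 2 (24° to 165.4°, cycloidal, h = 23): β = 30.6 − 24 = 6.6°, B = 141.4°; Δs = 23·(0.0467 − sin(2π·0.0467)/(2π)) = 0.0153; s = 0.0000 + 0.0153 = 0.0153
θ = 89.3° falls in segment 2 (24° to 165.4°, cycloidal, h = 23): β = 89.3 − 24 = 65.3°, B = 141.4°; Δs = 23·(0.4618 − sin(2π·0.4618)/(2π)) = 9.7517; s = 0.0000 + 9.7517 = 9.7517
segment 2 (24° to 165.4°, cycloidal, h = 23) is passed completely: s = 0.0000 + (23) = 23.0000
θ = 246.3° falls in segment 3 (165.4° to 360°, uniform, h = -23): β = 246.3 − 165.4 = 80.9°, B = 194.6°; Δs = -23·80.9/194.6 = -9.5617; s = 23.0000 − 9.5617 = 13.4383

θ=30.6°: 0.0153
θ=89.3°: 9.7517
θ=246.3°: 13.4383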